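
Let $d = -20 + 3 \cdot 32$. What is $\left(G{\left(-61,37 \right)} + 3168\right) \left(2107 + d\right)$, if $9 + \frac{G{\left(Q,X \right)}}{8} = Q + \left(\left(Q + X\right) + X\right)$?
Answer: $5920296$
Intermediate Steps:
$d = 76$ ($d = -20 + 96 = 76$)
$G{\left(Q,X \right)} = -72 + 16 Q + 16 X$ ($G{\left(Q,X \right)} = -72 + 8 \left(Q + \left(\left(Q + X\right) + X\right)\right) = -72 + 8 \left(Q + \left(Q + 2 X\right)\right) = -72 + 8 \left(2 Q + 2 X\right) = -72 + \left(16 Q + 16 X\right) = -72 + 16 Q + 16 X$)
$\left(G{\left(-61,37 \right)} + 3168\right) \left(2107 + d\right) = \left(\left(-72 + 16 \left(-61\right) + 16 \cdot 37\right) + 3168\right) \left(2107 + 76\right) = \left(\left(-72 - 976 + 592\right) + 3168\right) 2183 = \left(-456 + 3168\right) 2183 = 2712 \cdot 2183 = 5920296$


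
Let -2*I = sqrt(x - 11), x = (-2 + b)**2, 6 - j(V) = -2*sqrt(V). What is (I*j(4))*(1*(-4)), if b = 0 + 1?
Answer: 20*I*sqrt(10) ≈ 63.246*I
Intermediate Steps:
b = 1
j(V) = 6 + 2*sqrt(V) (j(V) = 6 - (-2)*sqrt(V) = 6 + 2*sqrt(V))
x = 1 (x = (-2 + 1)**2 = (-1)**2 = 1)
I = -I*sqrt(10)/2 (I = -sqrt(1 - 11)/2 = -I*sqrt(10)/2 ≈ -1.5811*I)
(I*j(4))*(1*(-4)) = ((-I*sqrt(10)/2)*(6 + 2*sqrt(4)))*(1*(-4)) = ((-I*sqrt(10)/2)*(6 + 2*2))*(-4) = ((-I*sqrt(10)/2)*(6 + 4))*(-4) = (-I*sqrt(10)/2*10)*(-4) = -5*I*sqrt(10)*(-4) = 20*I*sqrt(10)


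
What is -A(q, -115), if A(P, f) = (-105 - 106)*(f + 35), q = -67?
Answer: -16880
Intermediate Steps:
A(P, f) = -7385 - 211*f (A(P, f) = -211*(35 + f) = -7385 - 211*f)
-A(q, -115) = -(-7385 - 211*(-115)) = -(-7385 + 24265) = -1*16880 = -16880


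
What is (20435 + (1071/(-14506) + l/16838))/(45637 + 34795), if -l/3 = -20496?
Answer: 2496082051805/9822839558048 ≈ 0.25411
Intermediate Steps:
l = 61488 (l = -3*(-20496) = 61488)
(20435 + (1071/(-14506) + l/16838))/(45637 + 34795) = (20435 + (1071/(-14506) + 61488/16838))/(45637 + 34795) = (20435 + (1071*(-1/14506) + 61488*(1/16838)))/80432 = (20435 + (-1071/14506 + 30744/8419))*(1/80432) = (20435 + 436955715/122126014)*(1/80432) = (2496082051805/122126014)*(1/80432) = 2496082051805/9822839558048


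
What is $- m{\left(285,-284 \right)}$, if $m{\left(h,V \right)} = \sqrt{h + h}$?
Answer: $- \sqrt{570} \approx -23.875$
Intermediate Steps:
$m{\left(h,V \right)} = \sqrt{2} \sqrt{h}$ ($m{\left(h,V \right)} = \sqrt{2 h} = \sqrt{2} \sqrt{h}$)
$- m{\left(285,-284 \right)} = - \sqrt{2} \sqrt{285} = - \sqrt{570}$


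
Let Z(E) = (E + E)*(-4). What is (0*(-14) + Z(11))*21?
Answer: -1848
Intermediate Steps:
Z(E) = -8*E (Z(E) = (2*E)*(-4) = -8*E)
(0*(-14) + Z(11))*21 = (0*(-14) - 8*11)*21 = (0 - 88)*21 = -88*21 = -1848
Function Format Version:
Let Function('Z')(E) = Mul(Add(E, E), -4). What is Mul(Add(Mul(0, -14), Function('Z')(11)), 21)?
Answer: -1848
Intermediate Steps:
Function('Z')(E) = Mul(-8, E) (Function('Z')(E) = Mul(Mul(2, E), -4) = Mul(-8, E))
Mul(Add(Mul(0, -14), Function('Z')(11)), 21) = Mul(Add(Mul(0, -14), Mul(-8, 11)), 21) = Mul(Add(0, -88), 21) = Mul(-88, 21) = -1848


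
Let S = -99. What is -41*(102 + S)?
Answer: -123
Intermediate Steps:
-41*(102 + S) = -41*(102 - 99) = -41*3 = -123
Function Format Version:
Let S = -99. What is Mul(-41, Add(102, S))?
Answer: -123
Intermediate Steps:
Mul(-41, Add(102, S)) = Mul(-41, Add(102, -99)) = Mul(-41, 3) = -123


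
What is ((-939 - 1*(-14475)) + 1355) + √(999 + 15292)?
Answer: 14891 + √16291 ≈ 15019.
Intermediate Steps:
((-939 - 1*(-14475)) + 1355) + √(999 + 15292) = ((-939 + 14475) + 1355) + √16291 = (13536 + 1355) + √16291 = 14891 + √16291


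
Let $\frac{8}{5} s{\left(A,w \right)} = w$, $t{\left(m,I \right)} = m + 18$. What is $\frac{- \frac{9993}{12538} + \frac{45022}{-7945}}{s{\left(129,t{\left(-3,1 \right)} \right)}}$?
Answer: $- \frac{2575520884}{3735540375} \approx -0.68946$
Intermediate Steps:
$t{\left(m,I \right)} = 18 + m$
$s{\left(A,w \right)} = \frac{5 w}{8}$
$\frac{- \frac{9993}{12538} + \frac{45022}{-7945}}{s{\left(129,t{\left(-3,1 \right)} \right)}} = \frac{- \frac{9993}{12538} + \frac{45022}{-7945}}{\frac{5}{8} \left(18 - 3\right)} = \frac{\left(-9993\right) \frac{1}{12538} + 45022 \left(- \frac{1}{7945}\right)}{\frac{5}{8} \cdot 15} = \frac{- \frac{9993}{12538} - \frac{45022}{7945}}{\frac{75}{8}} = \left(- \frac{643880221}{99614410}\right) \frac{8}{75} = - \frac{2575520884}{3735540375}$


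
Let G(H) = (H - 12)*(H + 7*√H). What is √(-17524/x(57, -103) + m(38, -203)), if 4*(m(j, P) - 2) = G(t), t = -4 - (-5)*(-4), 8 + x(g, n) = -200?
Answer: √(1209 - 504*I*√6)/2 ≈ 19.16 - 8.054*I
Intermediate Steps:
x(g, n) = -208 (x(g, n) = -8 - 200 = -208)
t = -24 (t = -4 - 1*20 = -4 - 20 = -24)
G(H) = (-12 + H)*(H + 7*√H)
m(j, P) = 218 - 126*I*√6 (m(j, P) = 2 + ((-24)² - 168*I*√6 - 12*(-24) + 7*(-24)^(3/2))/4 = 2 + (576 - 168*I*√6 + 288 + 7*(-48*I*√6))/4 = 2 + (576 - 168*I*√6 + 288 - 336*I*√6)/4 = 2 + (864 - 504*I*√6)/4 = 2 + (216 - 126*I*√6) = 218 - 126*I*√6)
√(-17524/x(57, -103) + m(38, -203)) = √(-17524/(-208) + (218 - 126*I*√6)) = √(-17524*(-1/208) + (218 - 126*I*√6)) = √(337/4 + (218 - 126*I*√6)) = √(1209/4 - 126*I*√6)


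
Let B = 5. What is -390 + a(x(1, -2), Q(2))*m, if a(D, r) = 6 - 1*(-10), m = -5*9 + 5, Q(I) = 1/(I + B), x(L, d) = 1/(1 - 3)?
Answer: -1030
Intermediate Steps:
x(L, d) = -½ (x(L, d) = 1/(-2) = -½)
Q(I) = 1/(5 + I) (Q(I) = 1/(I + 5) = 1/(5 + I))
m = -40 (m = -45 + 5 = -40)
a(D, r) = 16 (a(D, r) = 6 + 10 = 16)
-390 + a(x(1, -2), Q(2))*m = -390 + 16*(-40) = -390 - 640 = -1030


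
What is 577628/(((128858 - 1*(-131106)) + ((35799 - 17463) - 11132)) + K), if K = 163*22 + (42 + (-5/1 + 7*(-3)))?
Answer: 288814/135385 ≈ 2.1333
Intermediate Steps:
K = 3602 (K = 3586 + (42 + (-5*1 - 21)) = 3586 + (42 + (-5 - 21)) = 3586 + (42 - 26) = 3586 + 16 = 3602)
577628/(((128858 - 1*(-131106)) + ((35799 - 17463) - 11132)) + K) = 577628/(((128858 - 1*(-131106)) + ((35799 - 17463) - 11132)) + 3602) = 577628/(((128858 + 131106) + (18336 - 11132)) + 3602) = 577628/((259964 + 7204) + 3602) = 577628/(267168 + 3602) = 577628/270770 = 577628*(1/270770) = 288814/135385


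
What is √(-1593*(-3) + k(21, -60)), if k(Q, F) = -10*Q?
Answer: √4569 ≈ 67.594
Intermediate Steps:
√(-1593*(-3) + k(21, -60)) = √(-1593*(-3) - 10*21) = √(4779 - 210) = √4569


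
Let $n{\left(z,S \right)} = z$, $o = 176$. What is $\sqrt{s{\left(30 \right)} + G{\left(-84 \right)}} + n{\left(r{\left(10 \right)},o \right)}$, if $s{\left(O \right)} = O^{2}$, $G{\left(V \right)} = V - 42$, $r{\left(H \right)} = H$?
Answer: $10 + 3 \sqrt{86} \approx 37.821$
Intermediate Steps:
$G{\left(V \right)} = -42 + V$ ($G{\left(V \right)} = V - 42 = -42 + V$)
$\sqrt{s{\left(30 \right)} + G{\left(-84 \right)}} + n{\left(r{\left(10 \right)},o \right)} = \sqrt{30^{2} - 126} + 10 = \sqrt{900 - 126} + 10 = \sqrt{774} + 10 = 3 \sqrt{86} + 10 = 10 + 3 \sqrt{86}$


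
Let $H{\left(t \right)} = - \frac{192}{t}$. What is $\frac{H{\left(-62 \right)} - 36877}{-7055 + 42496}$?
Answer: $- \frac{1143091}{1098671} \approx -1.0404$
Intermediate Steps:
$\frac{H{\left(-62 \right)} - 36877}{-7055 + 42496} = \frac{- \frac{192}{-62} - 36877}{-7055 + 42496} = \frac{\left(-192\right) \left(- \frac{1}{62}\right) - 36877}{35441} = \left(\frac{96}{31} - 36877\right) \frac{1}{35441} = \left(- \frac{1143091}{31}\right) \frac{1}{35441} = - \frac{1143091}{1098671}$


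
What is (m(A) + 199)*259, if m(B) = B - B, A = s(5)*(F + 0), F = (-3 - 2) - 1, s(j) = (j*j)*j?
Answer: 51541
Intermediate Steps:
s(j) = j³ (s(j) = j²*j = j³)
F = -6 (F = -5 - 1 = -6)
A = -750 (A = 5³*(-6 + 0) = 125*(-6) = -750)
m(B) = 0
(m(A) + 199)*259 = (0 + 199)*259 = 199*259 = 51541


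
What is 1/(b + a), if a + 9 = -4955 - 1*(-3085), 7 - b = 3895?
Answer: -1/5767 ≈ -0.00017340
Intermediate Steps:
b = -3888 (b = 7 - 1*3895 = 7 - 3895 = -3888)
a = -1879 (a = -9 + (-4955 - 1*(-3085)) = -9 + (-4955 + 3085) = -9 - 1870 = -1879)
1/(b + a) = 1/(-3888 - 1879) = 1/(-5767) = -1/5767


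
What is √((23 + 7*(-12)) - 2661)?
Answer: I*√2722 ≈ 52.173*I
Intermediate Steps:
√((23 + 7*(-12)) - 2661) = √((23 - 84) - 2661) = √(-61 - 2661) = √(-2722) = I*√2722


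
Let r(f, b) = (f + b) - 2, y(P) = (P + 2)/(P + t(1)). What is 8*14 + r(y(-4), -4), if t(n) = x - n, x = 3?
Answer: 107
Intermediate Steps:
t(n) = 3 - n
y(P) = 1 (y(P) = (P + 2)/(P + (3 - 1*1)) = (2 + P)/(P + (3 - 1)) = (2 + P)/(P + 2) = (2 + P)/(2 + P) = 1)
r(f, b) = -2 + b + f (r(f, b) = (b + f) - 2 = -2 + b + f)
8*14 + r(y(-4), -4) = 8*14 + (-2 - 4 + 1) = 112 - 5 = 107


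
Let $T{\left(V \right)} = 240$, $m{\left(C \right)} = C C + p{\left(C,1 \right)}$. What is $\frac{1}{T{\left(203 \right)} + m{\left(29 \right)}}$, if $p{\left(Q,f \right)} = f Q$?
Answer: $\frac{1}{1110} \approx 0.0009009$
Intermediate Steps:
$p{\left(Q,f \right)} = Q f$
$m{\left(C \right)} = C + C^{2}$ ($m{\left(C \right)} = C C + C 1 = C^{2} + C = C + C^{2}$)
$\frac{1}{T{\left(203 \right)} + m{\left(29 \right)}} = \frac{1}{240 + 29 \left(1 + 29\right)} = \frac{1}{240 + 29 \cdot 30} = \frac{1}{240 + 870} = \frac{1}{1110}$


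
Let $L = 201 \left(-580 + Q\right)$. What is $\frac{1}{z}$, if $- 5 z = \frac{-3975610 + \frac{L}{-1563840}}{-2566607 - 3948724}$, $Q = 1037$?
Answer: $- \frac{16981558718400}{2072406011419} \approx -8.1941$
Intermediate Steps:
$L = 91857$ ($L = 201 \left(-580 + 1037\right) = 201 \cdot 457 = 91857$)
$z = - \frac{2072406011419}{16981558718400}$ ($z = - \frac{\left(-3975610 + \frac{91857}{-1563840}\right) \frac{1}{-2566607 - 3948724}}{5} = - \frac{\left(-3975610 + 91857 \left(- \frac{1}{1563840}\right)\right) \frac{1}{-6515331}}{5} = - \frac{\left(-3975610 - \frac{30619}{521280}\right) \left(- \frac{1}{6515331}\right)}{5} = - \frac{\left(- \frac{2072406011419}{521280}\right) \left(- \frac{1}{6515331}\right)}{5} = \left(- \frac{1}{5}\right) \frac{2072406011419}{3396311743680} = - \frac{2072406011419}{16981558718400} \approx -0.12204$)
$\frac{1}{z} = \frac{1}{- \frac{2072406011419}{16981558718400}} = - \frac{16981558718400}{2072406011419}$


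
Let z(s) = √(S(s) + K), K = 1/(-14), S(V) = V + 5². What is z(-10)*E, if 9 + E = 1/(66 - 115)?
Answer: -221*√2926/343 ≈ -34.853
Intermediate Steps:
S(V) = 25 + V (S(V) = V + 25 = 25 + V)
K = -1/14 ≈ -0.071429
E = -442/49 (E = -9 + 1/(66 - 115) = -9 + 1/(-49) = -9 - 1/49 = -442/49 ≈ -9.0204)
z(s) = √(349/14 + s) (z(s) = √((25 + s) - 1/14) = √(349/14 + s))
z(-10)*E = (√(4886 + 196*(-10))/14)*(-442/49) = (√(4886 - 1960)/14)*(-442/49) = (√2926/14)*(-442/49) = -221*√2926/343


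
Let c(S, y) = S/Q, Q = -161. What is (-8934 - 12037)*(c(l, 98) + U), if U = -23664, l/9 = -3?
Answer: 79896930567/161 ≈ 4.9625e+8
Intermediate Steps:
l = -27 (l = 9*(-3) = -27)
c(S, y) = -S/161 (c(S, y) = S/(-161) = S*(-1/161) = -S/161)
(-8934 - 12037)*(c(l, 98) + U) = (-8934 - 12037)*(-1/161*(-27) - 23664) = -20971*(27/161 - 23664) = -20971*(-3809877/161) = 79896930567/161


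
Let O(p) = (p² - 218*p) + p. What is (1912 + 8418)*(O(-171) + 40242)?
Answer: 1101074700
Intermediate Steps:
O(p) = p² - 217*p
(1912 + 8418)*(O(-171) + 40242) = (1912 + 8418)*(-171*(-217 - 171) + 40242) = 10330*(-171*(-388) + 40242) = 10330*(66348 + 40242) = 10330*106590 = 1101074700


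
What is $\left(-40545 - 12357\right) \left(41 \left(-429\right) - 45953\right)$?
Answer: $3361498884$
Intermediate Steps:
$\left(-40545 - 12357\right) \left(41 \left(-429\right) - 45953\right) = - 52902 \left(-17589 - 45953\right) = \left(-52902\right) \left(-63542\right) = 3361498884$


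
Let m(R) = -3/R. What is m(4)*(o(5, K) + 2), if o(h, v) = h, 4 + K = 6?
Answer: -21/4 ≈ -5.2500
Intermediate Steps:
K = 2 (K = -4 + 6 = 2)
m(4)*(o(5, K) + 2) = (-3/4)*(5 + 2) = -3*1/4*7 = -3/4*7 = -21/4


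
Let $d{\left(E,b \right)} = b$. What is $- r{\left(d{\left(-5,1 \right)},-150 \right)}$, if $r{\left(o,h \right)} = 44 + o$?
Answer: $-45$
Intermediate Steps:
$- r{\left(d{\left(-5,1 \right)},-150 \right)} = - (44 + 1) = \left(-1\right) 45 = -45$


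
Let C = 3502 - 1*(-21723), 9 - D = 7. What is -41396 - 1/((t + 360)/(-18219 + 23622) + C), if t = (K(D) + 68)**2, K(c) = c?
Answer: -5642106530663/136295935 ≈ -41396.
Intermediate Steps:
D = 2 (D = 9 - 1*7 = 9 - 7 = 2)
t = 4900 (t = (2 + 68)**2 = 70**2 = 4900)
C = 25225 (C = 3502 + 21723 = 25225)
-41396 - 1/((t + 360)/(-18219 + 23622) + C) = -41396 - 1/((4900 + 360)/(-18219 + 23622) + 25225) = -41396 - 1/(5260/5403 + 25225) = -41396 - 1/136295935/5403 = -41396 - 1*5403/136295935 = -41396 - 5403/136295935 = -5642106530663/136295935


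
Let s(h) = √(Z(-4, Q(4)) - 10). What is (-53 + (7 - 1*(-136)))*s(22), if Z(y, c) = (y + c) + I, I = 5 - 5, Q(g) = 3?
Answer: 90*I*√11 ≈ 298.5*I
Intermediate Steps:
I = 0
Z(y, c) = c + y (Z(y, c) = (y + c) + 0 = (c + y) + 0 = c + y)
s(h) = I*√11 (s(h) = √((3 - 4) - 10) = √(-1 - 10) = √(-11) = I*√11)
(-53 + (7 - 1*(-136)))*s(22) = (-53 + (7 - 1*(-136)))*(I*√11) = (-53 + (7 + 136))*(I*√11) = (-53 + 143)*(I*√11) = 90*(I*√11) = 90*I*√11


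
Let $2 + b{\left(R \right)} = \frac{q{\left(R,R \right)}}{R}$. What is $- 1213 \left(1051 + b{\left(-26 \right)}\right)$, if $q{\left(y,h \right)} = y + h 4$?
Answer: $-1278502$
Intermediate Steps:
$q{\left(y,h \right)} = y + 4 h$
$b{\left(R \right)} = 3$ ($b{\left(R \right)} = -2 + \frac{R + 4 R}{R} = -2 + \frac{5 R}{R} = -2 + 5 = 3$)
$- 1213 \left(1051 + b{\left(-26 \right)}\right) = - 1213 \left(1051 + 3\right) = \left(-1213\right) 1054 = -1278502$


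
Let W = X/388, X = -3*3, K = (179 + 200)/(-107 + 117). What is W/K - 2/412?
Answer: -20699/3786589 ≈ -0.0054664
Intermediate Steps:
K = 379/10 ≈ 37.900
X = -9
W = -9/388 ≈ -0.023196
W/K - 2/412 = -9/(388*379/10) - 2/412 = -9/388*10/379 - 2*1/412 = -45/73526 - 1/206 = -20699/3786589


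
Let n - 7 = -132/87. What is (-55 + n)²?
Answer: 2062096/841 ≈ 2452.0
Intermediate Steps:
n = 159/29 (n = 7 - 132/87 = 7 - 132*1/87 = 7 - 44/29 = 159/29 ≈ 5.4828)
(-55 + n)² = (-55 + 159/29)² = (-1436/29)² = 2062096/841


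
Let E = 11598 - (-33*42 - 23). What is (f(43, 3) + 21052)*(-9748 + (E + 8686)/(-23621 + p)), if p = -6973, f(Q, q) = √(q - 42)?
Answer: -1046466868210/5099 - 99417335*I*√39/10198 ≈ -2.0523e+8 - 60881.0*I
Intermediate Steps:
f(Q, q) = √(-42 + q)
E = 13007 (E = 11598 - (-1386 - 23) = 11598 - 1*(-1409) = 11598 + 1409 = 13007)
(f(43, 3) + 21052)*(-9748 + (E + 8686)/(-23621 + p)) = (√(-42 + 3) + 21052)*(-9748 + (13007 + 8686)/(-23621 - 6973)) = (√(-39) + 21052)*(-9748 + 21693/(-30594)) = (I*√39 + 21052)*(-9748 + 21693*(-1/30594)) = (21052 + I*√39)*(-9748 - 7231/10198) = (21052 + I*√39)*(-99417335/10198) = -1046466868210/5099 - 99417335*I*√39/10198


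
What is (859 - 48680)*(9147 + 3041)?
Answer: -582842348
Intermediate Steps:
(859 - 48680)*(9147 + 3041) = -47821*12188 = -582842348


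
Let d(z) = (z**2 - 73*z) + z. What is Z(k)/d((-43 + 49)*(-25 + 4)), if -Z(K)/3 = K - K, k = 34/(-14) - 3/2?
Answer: 0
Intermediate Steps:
k = -55/14 (k = 34*(-1/14) - 3*1/2 = -17/7 - 3/2 = -55/14 ≈ -3.9286)
Z(K) = 0 (Z(K) = -3*(K - K) = -3*0 = 0)
d(z) = z**2 - 72*z
Z(k)/d((-43 + 49)*(-25 + 4)) = 0/((((-43 + 49)*(-25 + 4))*(-72 + (-43 + 49)*(-25 + 4)))) = 0/(((6*(-21))*(-72 + 6*(-21)))) = 0/((-126*(-72 - 126))) = 0/((-126*(-198))) = 0/24948 = 0*(1/24948) = 0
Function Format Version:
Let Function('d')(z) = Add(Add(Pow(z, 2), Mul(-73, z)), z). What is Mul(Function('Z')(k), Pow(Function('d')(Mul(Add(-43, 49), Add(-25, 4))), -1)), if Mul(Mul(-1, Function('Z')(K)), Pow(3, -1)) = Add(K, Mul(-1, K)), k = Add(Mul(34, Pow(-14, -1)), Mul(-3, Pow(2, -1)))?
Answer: 0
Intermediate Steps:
k = Rational(-55, 14) (k = Add(Mul(34, Rational(-1, 14)), Mul(-3, Rational(1, 2))) = Add(Rational(-17, 7), Rational(-3, 2)) = Rational(-55, 14) ≈ -3.9286)
Function('Z')(K) = 0 (Function('Z')(K) = Mul(-3, Add(K, Mul(-1, K))) = Mul(-3, 0) = 0)
Function('d')(z) = Add(Pow(z, 2), Mul(-72, z))
Mul(Function('Z')(k), Pow(Function('d')(Mul(Add(-43, 49), Add(-25, 4))), -1)) = Mul(0, Pow(Mul(Mul(Add(-43, 49), Add(-25, 4)), Add(-72, Mul(Add(-43, 49), Add(-25, 4)))), -1)) = Mul(0, Pow(Mul(Mul(6, -21), Add(-72, Mul(6, -21))), -1)) = Mul(0, Pow(Mul(-126, Add(-72, -126)), -1)) = Mul(0, Pow(Mul(-126, -198), -1)) = Mul(0, Pow(24948, -1)) = Mul(0, Rational(1, 24948)) = 0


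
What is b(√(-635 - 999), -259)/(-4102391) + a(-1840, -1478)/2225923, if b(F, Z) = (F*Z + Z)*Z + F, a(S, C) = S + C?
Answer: -23275553443/1304515211699 - 67082*I*√1634/4102391 ≈ -0.017842 - 0.66099*I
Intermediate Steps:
a(S, C) = C + S
b(F, Z) = F + Z*(Z + F*Z) (b(F, Z) = (Z + F*Z)*Z + F = Z*(Z + F*Z) + F = F + Z*(Z + F*Z))
b(√(-635 - 999), -259)/(-4102391) + a(-1840, -1478)/2225923 = (√(-635 - 999) + (-259)² + √(-635 - 999)*(-259)²)/(-4102391) + (-1478 - 1840)/2225923 = (√(-1634) + 67081 + √(-1634)*67081)*(-1/4102391) - 3318*1/2225923 = (I*√1634 + 67081 + (I*√1634)*67081)*(-1/4102391) - 474/317989 = (I*√1634 + 67081 + 67081*I*√1634)*(-1/4102391) - 474/317989 = (67081 + 67082*I*√1634)*(-1/4102391) - 474/317989 = (-67081/4102391 - 67082*I*√1634/4102391) - 474/317989 = -23275553443/1304515211699 - 67082*I*√1634/4102391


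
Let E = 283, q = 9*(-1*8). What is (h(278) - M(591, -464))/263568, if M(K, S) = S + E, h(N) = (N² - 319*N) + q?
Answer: -3763/87856 ≈ -0.042831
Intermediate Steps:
q = -72 (q = 9*(-8) = -72)
h(N) = -72 + N² - 319*N (h(N) = (N² - 319*N) - 72 = -72 + N² - 319*N)
M(K, S) = 283 + S (M(K, S) = S + 283 = 283 + S)
(h(278) - M(591, -464))/263568 = ((-72 + 278² - 319*278) - (283 - 464))/263568 = ((-72 + 77284 - 88682) - 1*(-181))*(1/263568) = (-11470 + 181)*(1/263568) = -11289*1/263568 = -3763/87856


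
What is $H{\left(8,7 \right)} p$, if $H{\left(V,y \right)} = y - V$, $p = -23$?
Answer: $23$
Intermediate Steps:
$H{\left(8,7 \right)} p = \left(7 - 8\right) \left(-23\right) = \left(-1\right) \left(-23\right) = 23$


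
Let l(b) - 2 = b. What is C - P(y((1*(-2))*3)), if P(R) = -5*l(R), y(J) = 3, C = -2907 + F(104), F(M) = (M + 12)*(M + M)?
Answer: 21246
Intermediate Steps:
F(M) = 2*M*(12 + M) (F(M) = (12 + M)*(2*M) = 2*M*(12 + M))
l(b) = 2 + b
C = 21221 (C = -2907 + 2*104*(12 + 104) = -2907 + 2*104*116 = -2907 + 24128 = 21221)
P(R) = -10 - 5*R (P(R) = -5*(2 + R) = -10 - 5*R)
C - P(y((1*(-2))*3)) = 21221 - (-10 - 5*3) = 21221 - (-10 - 15) = 21221 - 1*(-25) = 21221 + 25 = 21246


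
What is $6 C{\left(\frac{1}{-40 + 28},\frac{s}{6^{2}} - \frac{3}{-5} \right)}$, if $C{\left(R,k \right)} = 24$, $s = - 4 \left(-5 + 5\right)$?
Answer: $144$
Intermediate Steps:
$s = 0$ ($s = \left(-4\right) 0 = 0$)
$6 C{\left(\frac{1}{-40 + 28},\frac{s}{6^{2}} - \frac{3}{-5} \right)} = 6 \cdot 24 = 144$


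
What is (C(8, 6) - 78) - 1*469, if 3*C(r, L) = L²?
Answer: -535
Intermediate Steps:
C(r, L) = L²/3
(C(8, 6) - 78) - 1*469 = ((⅓)*6² - 78) - 1*469 = ((⅓)*36 - 78) - 469 = (12 - 78) - 469 = -66 - 469 = -535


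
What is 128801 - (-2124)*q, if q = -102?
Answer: -87847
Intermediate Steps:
128801 - (-2124)*q = 128801 - (-2124)*(-102) = 128801 - 1*216648 = 128801 - 216648 = -87847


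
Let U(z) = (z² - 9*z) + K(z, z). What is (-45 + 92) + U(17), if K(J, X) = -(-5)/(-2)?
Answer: 361/2 ≈ 180.50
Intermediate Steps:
K(J, X) = -5/2 (K(J, X) = -(-5)*(-1)/2 = -1*5/2 = -5/2)
U(z) = -5/2 + z² - 9*z (U(z) = (z² - 9*z) - 5/2 = -5/2 + z² - 9*z)
(-45 + 92) + U(17) = (-45 + 92) + (-5/2 + 17² - 9*17) = 47 + (-5/2 + 289 - 153) = 47 + 267/2 = 361/2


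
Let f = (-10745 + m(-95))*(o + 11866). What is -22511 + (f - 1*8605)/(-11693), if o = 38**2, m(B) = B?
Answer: -118932118/11693 ≈ -10171.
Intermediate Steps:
o = 1444
f = -144280400 (f = (-10745 - 95)*(1444 + 11866) = -10840*13310 = -144280400)
-22511 + (f - 1*8605)/(-11693) = -22511 + (-144280400 - 1*8605)/(-11693) = -22511 + (-144280400 - 8605)*(-1/11693) = -22511 - 144289005*(-1/11693) = -22511 + 144289005/11693 = -118932118/11693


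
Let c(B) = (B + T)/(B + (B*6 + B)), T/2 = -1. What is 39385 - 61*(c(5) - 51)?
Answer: 1699657/40 ≈ 42491.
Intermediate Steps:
T = -2 (T = 2*(-1) = -2)
c(B) = (-2 + B)/(8*B) (c(B) = (B - 2)/(B + (B*6 + B)) = (-2 + B)/(B + (6*B + B)) = (-2 + B)/(B + 7*B) = (-2 + B)/((8*B)) = (-2 + B)*(1/(8*B)) = (-2 + B)/(8*B))
39385 - 61*(c(5) - 51) = 39385 - 61*((⅛)*(-2 + 5)/5 - 51) = 39385 - 61*((⅛)*(⅕)*3 - 51) = 39385 - 61*(3/40 - 51) = 39385 - 61*(-2037/40) = 39385 + 124257/40 = 1699657/40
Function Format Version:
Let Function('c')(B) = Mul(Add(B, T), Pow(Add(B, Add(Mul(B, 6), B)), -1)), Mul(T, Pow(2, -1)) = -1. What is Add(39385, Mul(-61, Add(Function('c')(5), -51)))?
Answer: Rational(1699657, 40) ≈ 42491.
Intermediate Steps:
T = -2 (T = Mul(2, -1) = -2)
Function('c')(B) = Mul(Rational(1, 8), Pow(B, -1), Add(-2, B)) (Function('c')(B) = Mul(Add(B, -2), Pow(Add(B, Add(Mul(B, 6), B)), -1)) = Mul(Add(-2, B), Pow(Add(B, Add(Mul(6, B), B)), -1)) = Mul(Add(-2, B), Pow(Add(B, Mul(7, B)), -1)) = Mul(Add(-2, B), Pow(Mul(8, B), -1)) = Mul(Add(-2, B), Mul(Rational(1, 8), Pow(B, -1))) = Mul(Rational(1, 8), Pow(B, -1), Add(-2, B)))
Add(39385, Mul(-61, Add(Function('c')(5), -51))) = Add(39385, Mul(-61, Add(Mul(Rational(1, 8), Pow(5, -1), Add(-2, 5)), -51))) = Add(39385, Mul(-61, Add(Mul(Rational(1, 8), Rational(1, 5), 3), -51))) = Add(39385, Mul(-61, Add(Rational(3, 40), -51))) = Add(39385, Mul(-61, Rational(-2037, 40))) = Add(39385, Rational(124257, 40)) = Rational(1699657, 40)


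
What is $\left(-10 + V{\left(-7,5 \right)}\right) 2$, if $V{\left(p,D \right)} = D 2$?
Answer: $0$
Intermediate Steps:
$V{\left(p,D \right)} = 2 D$
$\left(-10 + V{\left(-7,5 \right)}\right) 2 = \left(-10 + 2 \cdot 5\right) 2 = \left(-10 + 10\right) 2 = 0 \cdot 2 = 0$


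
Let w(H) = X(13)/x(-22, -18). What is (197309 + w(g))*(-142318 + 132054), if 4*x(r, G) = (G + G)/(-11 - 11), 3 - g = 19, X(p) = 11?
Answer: -18229100072/9 ≈ -2.0255e+9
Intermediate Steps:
g = -16 (g = 3 - 1*19 = 3 - 19 = -16)
x(r, G) = -G/44 (x(r, G) = ((G + G)/(-11 - 11))/4 = ((2*G)/(-22))/4 = ((2*G)*(-1/22))/4 = (-G/11)/4 = -G/44)
w(H) = 242/9 (w(H) = 11/((-1/44*(-18))) = 11/(9/22) = 11*(22/9) = 242/9)
(197309 + w(g))*(-142318 + 132054) = (197309 + 242/9)*(-142318 + 132054) = (1776023/9)*(-10264) = -18229100072/9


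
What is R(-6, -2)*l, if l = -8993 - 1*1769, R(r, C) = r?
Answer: 64572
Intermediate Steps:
l = -10762 (l = -8993 - 1769 = -10762)
R(-6, -2)*l = -6*(-10762) = 64572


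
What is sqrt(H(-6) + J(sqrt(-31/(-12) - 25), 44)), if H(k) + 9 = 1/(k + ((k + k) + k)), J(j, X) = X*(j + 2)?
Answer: sqrt(11370 + 1056*I*sqrt(807))/12 ≈ 12.283 + 8.4802*I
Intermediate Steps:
J(j, X) = X*(2 + j)
H(k) = -9 + 1/(4*k) (H(k) = -9 + 1/(k + ((k + k) + k)) = -9 + 1/(k + (2*k + k)) = -9 + 1/(k + 3*k) = -9 + 1/(4*k))
sqrt(H(-6) + J(sqrt(-31/(-12) - 25), 44)) = sqrt((-9 + (1/4)/(-6)) + 44*(2 + sqrt(-31/(-12) - 25))) = sqrt((-9 + (1/4)*(-1/6)) + 44*(2 + sqrt(-31*(-1/12) - 25))) = sqrt((-9 - 1/24) + 44*(2 + sqrt(31/12 - 25))) = sqrt(-217/24 + 44*(2 + sqrt(-269/12))) = sqrt(-217/24 + 44*(2 + I*sqrt(807)/6)) = sqrt(-217/24 + (88 + 22*I*sqrt(807)/3)) = sqrt(1895/24 + 22*I*sqrt(807)/3)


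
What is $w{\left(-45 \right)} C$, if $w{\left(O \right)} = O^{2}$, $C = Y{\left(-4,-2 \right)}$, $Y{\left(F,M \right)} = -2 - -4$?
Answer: $4050$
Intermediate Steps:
$Y{\left(F,M \right)} = 2$ ($Y{\left(F,M \right)} = -2 + 4 = 2$)
$C = 2$
$w{\left(-45 \right)} C = \left(-45\right)^{2} \cdot 2 = 2025 \cdot 2 = 4050$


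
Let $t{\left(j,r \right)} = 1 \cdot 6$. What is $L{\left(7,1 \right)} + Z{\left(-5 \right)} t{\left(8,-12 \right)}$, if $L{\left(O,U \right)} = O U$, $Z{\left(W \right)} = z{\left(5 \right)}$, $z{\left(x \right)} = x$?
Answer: $37$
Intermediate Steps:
$Z{\left(W \right)} = 5$
$t{\left(j,r \right)} = 6$
$L{\left(7,1 \right)} + Z{\left(-5 \right)} t{\left(8,-12 \right)} = 7 \cdot 1 + 5 \cdot 6 = 7 + 30 = 37$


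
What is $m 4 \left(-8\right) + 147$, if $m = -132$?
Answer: $4371$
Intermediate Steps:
$m 4 \left(-8\right) + 147 = - 132 \cdot 4 \left(-8\right) + 147 = \left(-132\right) \left(-32\right) + 147 = 4224 + 147 = 4371$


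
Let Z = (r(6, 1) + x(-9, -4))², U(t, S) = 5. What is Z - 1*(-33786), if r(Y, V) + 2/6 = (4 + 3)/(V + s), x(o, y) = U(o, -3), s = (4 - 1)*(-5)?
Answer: 1216921/36 ≈ 33803.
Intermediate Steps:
s = -15 (s = 3*(-5) = -15)
x(o, y) = 5
r(Y, V) = -⅓ + 7/(-15 + V) (r(Y, V) = -⅓ + (4 + 3)/(V - 15) = -⅓ + 7/(-15 + V))
Z = 625/36 (Z = ((36 - 1*1)/(3*(-15 + 1)) + 5)² = ((⅓)*(36 - 1)/(-14) + 5)² = ((⅓)*(-1/14)*35 + 5)² = (-⅚ + 5)² = (25/6)² = 625/36 ≈ 17.361)
Z - 1*(-33786) = 625/36 - 1*(-33786) = 625/36 + 33786 = 1216921/36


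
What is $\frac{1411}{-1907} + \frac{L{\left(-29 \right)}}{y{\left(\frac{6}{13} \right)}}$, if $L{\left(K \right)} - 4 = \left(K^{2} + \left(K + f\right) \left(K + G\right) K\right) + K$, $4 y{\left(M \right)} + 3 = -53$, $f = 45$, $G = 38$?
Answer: $\frac{456269}{1907} \approx 239.26$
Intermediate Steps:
$y{\left(M \right)} = -14$ ($y{\left(M \right)} = - \frac{3}{4} + \frac{1}{4} \left(-53\right) = - \frac{3}{4} - \frac{53}{4} = -14$)
$L{\left(K \right)} = 4 + K + K^{2} + K \left(38 + K\right) \left(45 + K\right)$ ($L{\left(K \right)} = 4 + \left(\left(K^{2} + \left(K + 45\right) \left(K + 38\right) K\right) + K\right) = 4 + \left(\left(K^{2} + \left(45 + K\right) \left(38 + K\right) K\right) + K\right) = 4 + \left(\left(K^{2} + \left(38 + K\right) \left(45 + K\right) K\right) + K\right) = 4 + \left(\left(K^{2} + K \left(38 + K\right) \left(45 + K\right)\right) + K\right) = 4 + \left(K + K^{2} + K \left(38 + K\right) \left(45 + K\right)\right) = 4 + K + K^{2} + K \left(38 + K\right) \left(45 + K\right)$)
$\frac{1411}{-1907} + \frac{L{\left(-29 \right)}}{y{\left(\frac{6}{13} \right)}} = \frac{1411}{-1907} + \frac{4 + \left(-29\right)^{3} + 84 \left(-29\right)^{2} + 1711 \left(-29\right)}{-14} = 1411 \left(- \frac{1}{1907}\right) + \left(4 - 24389 + 84 \cdot 841 - 49619\right) \left(- \frac{1}{14}\right) = - \frac{1411}{1907} + \left(4 - 24389 + 70644 - 49619\right) \left(- \frac{1}{14}\right) = - \frac{1411}{1907} - -240 = - \frac{1411}{1907} + 240 = \frac{456269}{1907}$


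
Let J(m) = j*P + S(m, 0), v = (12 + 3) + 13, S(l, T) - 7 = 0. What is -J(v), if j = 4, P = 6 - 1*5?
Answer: -11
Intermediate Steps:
S(l, T) = 7 (S(l, T) = 7 + 0 = 7)
P = 1 (P = 6 - 5 = 1)
v = 28 (v = 15 + 13 = 28)
J(m) = 11 (J(m) = 4*1 + 7 = 4 + 7 = 11)
-J(v) = -1*11 = -11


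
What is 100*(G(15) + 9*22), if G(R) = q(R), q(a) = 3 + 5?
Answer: 20600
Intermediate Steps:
q(a) = 8
G(R) = 8
100*(G(15) + 9*22) = 100*(8 + 9*22) = 100*(8 + 198) = 100*206 = 20600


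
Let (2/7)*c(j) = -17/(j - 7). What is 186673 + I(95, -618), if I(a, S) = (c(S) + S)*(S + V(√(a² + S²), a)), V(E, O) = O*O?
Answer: -6260065817/1250 ≈ -5.0081e+6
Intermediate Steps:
V(E, O) = O²
c(j) = -119/(2*(-7 + j)) (c(j) = 7*(-17/(j - 7))/2 = 7*(-17/(-7 + j))/2 = -119/(2*(-7 + j)))
I(a, S) = (S + a²)*(S - 119/(-14 + 2*S)) (I(a, S) = (-119/(-14 + 2*S) + S)*(S + a²) = (S - 119/(-14 + 2*S))*(S + a²) = (S + a²)*(S - 119/(-14 + 2*S)))
186673 + I(95, -618) = 186673 + (-119*(-618) - 119*95² + 2*(-618)*(-7 - 618)*(-618 + 95²))/(2*(-7 - 618)) = 186673 + (½)*(73542 - 119*9025 + 2*(-618)*(-625)*(-618 + 9025))/(-625) = 186673 + (½)*(-1/625)*(73542 - 1073975 + 2*(-618)*(-625)*8407) = 186673 + (½)*(-1/625)*(73542 - 1073975 + 6494407500) = 186673 + (½)*(-1/625)*6493407067 = 186673 - 6493407067/1250 = -6260065817/1250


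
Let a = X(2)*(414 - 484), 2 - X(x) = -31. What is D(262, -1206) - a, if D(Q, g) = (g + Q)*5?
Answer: -2410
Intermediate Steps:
D(Q, g) = 5*Q + 5*g (D(Q, g) = (Q + g)*5 = 5*Q + 5*g)
X(x) = 33 (X(x) = 2 - 1*(-31) = 2 + 31 = 33)
a = -2310 (a = 33*(414 - 484) = 33*(-70) = -2310)
D(262, -1206) - a = (5*262 + 5*(-1206)) - 1*(-2310) = (1310 - 6030) + 2310 = -4720 + 2310 = -2410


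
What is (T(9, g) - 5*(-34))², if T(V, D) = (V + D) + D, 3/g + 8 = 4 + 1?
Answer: 31329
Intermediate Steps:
g = -1 (g = 3/(-8 + (4 + 1)) = 3/(-8 + 5) = 3/(-3) = 3*(-⅓) = -1)
T(V, D) = V + 2*D (T(V, D) = (D + V) + D = V + 2*D)
(T(9, g) - 5*(-34))² = ((9 + 2*(-1)) - 5*(-34))² = ((9 - 2) + 170)² = (7 + 170)² = 177² = 31329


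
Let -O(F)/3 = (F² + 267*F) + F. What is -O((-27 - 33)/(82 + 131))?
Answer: -1140480/5041 ≈ -226.24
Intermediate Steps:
O(F) = -804*F - 3*F² (O(F) = -3*((F² + 267*F) + F) = -3*(F² + 268*F) = -804*F - 3*F²)
-O((-27 - 33)/(82 + 131)) = -(-3)*(-27 - 33)/(82 + 131)*(268 + (-27 - 33)/(82 + 131)) = -(-3)*(-60/213)*(268 - 60/213) = -(-3)*(-60*1/213)*(268 - 60*1/213) = -(-3)*(-20)*(268 - 20/71)/71 = -(-3)*(-20)*19008/(71*71) = -1*1140480/5041 = -1140480/5041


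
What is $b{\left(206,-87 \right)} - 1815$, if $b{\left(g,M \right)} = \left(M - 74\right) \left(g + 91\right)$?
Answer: $-49632$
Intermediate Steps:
$b{\left(g,M \right)} = \left(-74 + M\right) \left(91 + g\right)$
$b{\left(206,-87 \right)} - 1815 = \left(-6734 - 15244 + 91 \left(-87\right) - 17922\right) - 1815 = \left(-6734 - 15244 - 7917 - 17922\right) - 1815 = -47817 - 1815 = -49632$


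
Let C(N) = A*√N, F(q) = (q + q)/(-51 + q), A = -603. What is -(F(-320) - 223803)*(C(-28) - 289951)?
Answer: -24074710686623/371 - 100134509238*I*√7/371 ≈ -6.4891e+10 - 7.141e+8*I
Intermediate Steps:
F(q) = 2*q/(-51 + q) (F(q) = (2*q)/(-51 + q) = 2*q/(-51 + q))
C(N) = -603*√N
-(F(-320) - 223803)*(C(-28) - 289951) = -(2*(-320)/(-51 - 320) - 223803)*(-1206*I*√7 - 289951) = -(2*(-320)/(-371) - 223803)*(-1206*I*√7 - 289951) = -(2*(-320)*(-1/371) - 223803)*(-1206*I*√7 - 289951) = -(640/371 - 223803)*(-289951 - 1206*I*√7) = -(-83030273)*(-289951 - 1206*I*√7)/371 = -(24074710686623/371 + 100134509238*I*√7/371) = -24074710686623/371 - 100134509238*I*√7/371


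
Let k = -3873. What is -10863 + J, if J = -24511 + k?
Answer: -39247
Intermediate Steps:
J = -28384 (J = -24511 - 3873 = -28384)
-10863 + J = -10863 - 28384 = -39247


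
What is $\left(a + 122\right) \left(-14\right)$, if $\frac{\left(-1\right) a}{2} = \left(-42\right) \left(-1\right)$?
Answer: $-532$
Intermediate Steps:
$a = -84$ ($a = - 2 \left(\left(-42\right) \left(-1\right)\right) = \left(-2\right) 42 = -84$)
$\left(a + 122\right) \left(-14\right) = \left(-84 + 122\right) \left(-14\right) = 38 \left(-14\right) = -532$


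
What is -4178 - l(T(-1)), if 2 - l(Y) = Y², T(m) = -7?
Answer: -4131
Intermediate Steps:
l(Y) = 2 - Y²
-4178 - l(T(-1)) = -4178 - (2 - 1*(-7)²) = -4178 - (2 - 1*49) = -4178 - (2 - 49) = -4178 - 1*(-47) = -4178 + 47 = -4131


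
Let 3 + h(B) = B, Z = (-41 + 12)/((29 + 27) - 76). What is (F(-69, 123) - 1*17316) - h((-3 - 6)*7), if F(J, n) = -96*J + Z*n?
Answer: -208953/20 ≈ -10448.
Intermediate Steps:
Z = 29/20 (Z = -29/(56 - 76) = -29/(-20) = -29*(-1/20) = 29/20 ≈ 1.4500)
F(J, n) = -96*J + 29*n/20
h(B) = -3 + B
(F(-69, 123) - 1*17316) - h((-3 - 6)*7) = ((-96*(-69) + (29/20)*123) - 1*17316) - (-3 + (-3 - 6)*7) = ((6624 + 3567/20) - 17316) - (-3 - 9*7) = (136047/20 - 17316) - (-3 - 63) = -210273/20 - 1*(-66) = -210273/20 + 66 = -208953/20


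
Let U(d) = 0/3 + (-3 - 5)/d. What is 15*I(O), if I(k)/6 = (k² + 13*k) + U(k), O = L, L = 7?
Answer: 87480/7 ≈ 12497.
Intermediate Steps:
U(d) = -8/d (U(d) = 0*(⅓) - 8/d = 0 - 8/d = -8/d)
O = 7
I(k) = -48/k + 6*k² + 78*k (I(k) = 6*((k² + 13*k) - 8/k) = 6*(k² - 8/k + 13*k) = -48/k + 6*k² + 78*k)
15*I(O) = 15*(6*(-8 + 7²*(13 + 7))/7) = 15*(6*(⅐)*(-8 + 49*20)) = 15*(6*(⅐)*(-8 + 980)) = 15*(6*(⅐)*972) = 15*(5832/7) = 87480/7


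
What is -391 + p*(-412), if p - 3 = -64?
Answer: 24741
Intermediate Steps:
p = -61 (p = 3 - 64 = -61)
-391 + p*(-412) = -391 - 61*(-412) = -391 + 25132 = 24741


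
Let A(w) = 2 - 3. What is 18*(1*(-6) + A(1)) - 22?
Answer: -148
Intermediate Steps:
A(w) = -1
18*(1*(-6) + A(1)) - 22 = 18*(1*(-6) - 1) - 22 = 18*(-6 - 1) - 22 = 18*(-7) - 22 = -126 - 22 = -148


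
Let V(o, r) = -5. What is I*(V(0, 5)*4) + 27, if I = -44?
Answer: 907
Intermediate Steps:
I*(V(0, 5)*4) + 27 = -(-220)*4 + 27 = -44*(-20) + 27 = 880 + 27 = 907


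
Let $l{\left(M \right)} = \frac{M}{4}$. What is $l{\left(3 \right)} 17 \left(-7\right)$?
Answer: $- \frac{357}{4} \approx -89.25$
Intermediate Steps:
$l{\left(M \right)} = \frac{M}{4}$ ($l{\left(M \right)} = M \frac{1}{4} = \frac{M}{4}$)
$l{\left(3 \right)} 17 \left(-7\right) = \frac{1}{4} \cdot 3 \cdot 17 \left(-7\right) = \frac{3}{4} \cdot 17 \left(-7\right) = \frac{51}{4} \left(-7\right) = - \frac{357}{4}$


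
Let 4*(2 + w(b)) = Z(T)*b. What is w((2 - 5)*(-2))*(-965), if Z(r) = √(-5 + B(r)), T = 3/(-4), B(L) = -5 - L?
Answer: 1930 - 2895*I*√37/4 ≈ 1930.0 - 4402.4*I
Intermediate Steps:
T = -¾ (T = 3*(-¼) = -¾ ≈ -0.75000)
Z(r) = √(-10 - r) (Z(r) = √(-5 + (-5 - r)) = √(-10 - r))
w(b) = -2 + I*b*√37/8 (w(b) = -2 + (√(-10 - 1*(-¾))*b)/4 = -2 + (√(-10 + ¾)*b)/4 = -2 + (√(-37/4)*b)/4 = -2 + ((I*√37/2)*b)/4 = -2 + (I*b*√37/2)/4 = -2 + I*b*√37/8)
w((2 - 5)*(-2))*(-965) = (-2 + I*((2 - 5)*(-2))*√37/8)*(-965) = (-2 + I*(-3*(-2))*√37/8)*(-965) = (-2 + (⅛)*I*6*√37)*(-965) = (-2 + 3*I*√37/4)*(-965) = 1930 - 2895*I*√37/4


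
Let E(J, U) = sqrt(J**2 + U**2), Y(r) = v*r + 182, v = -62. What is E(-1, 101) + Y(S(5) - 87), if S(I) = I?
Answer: 5266 + sqrt(10202) ≈ 5367.0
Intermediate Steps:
Y(r) = 182 - 62*r (Y(r) = -62*r + 182 = 182 - 62*r)
E(-1, 101) + Y(S(5) - 87) = sqrt((-1)**2 + 101**2) + (182 - 62*(5 - 87)) = sqrt(1 + 10201) + (182 - 62*(-82)) = sqrt(10202) + (182 + 5084) = sqrt(10202) + 5266 = 5266 + sqrt(10202)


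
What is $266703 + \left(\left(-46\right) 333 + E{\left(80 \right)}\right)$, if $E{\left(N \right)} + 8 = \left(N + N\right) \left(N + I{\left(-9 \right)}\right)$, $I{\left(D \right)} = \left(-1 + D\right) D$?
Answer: $278577$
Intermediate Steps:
$I{\left(D \right)} = D \left(-1 + D\right)$
$E{\left(N \right)} = -8 + 2 N \left(90 + N\right)$ ($E{\left(N \right)} = -8 + \left(N + N\right) \left(N - 9 \left(-1 - 9\right)\right) = -8 + 2 N \left(N - -90\right) = -8 + 2 N \left(N + 90\right) = -8 + 2 N \left(90 + N\right)$)
$266703 + \left(\left(-46\right) 333 + E{\left(80 \right)}\right) = 266703 + \left(\left(-46\right) 333 + \left(-8 + 2 \cdot 80^{2} + 180 \cdot 80\right)\right) = 266703 + \left(-15318 + \left(-8 + 2 \cdot 6400 + 14400\right)\right) = 266703 + \left(-15318 + \left(-8 + 12800 + 14400\right)\right) = 266703 + \left(-15318 + 27192\right) = 266703 + 11874 = 278577$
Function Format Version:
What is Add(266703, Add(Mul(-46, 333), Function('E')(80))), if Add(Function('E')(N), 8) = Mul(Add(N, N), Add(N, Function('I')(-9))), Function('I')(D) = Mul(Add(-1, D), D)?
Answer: 278577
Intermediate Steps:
Function('I')(D) = Mul(D, Add(-1, D))
Function('E')(N) = Add(-8, Mul(2, N, Add(90, N))) (Function('E')(N) = Add(-8, Mul(Add(N, N), Add(N, Mul(-9, Add(-1, -9))))) = Add(-8, Mul(Mul(2, N), Add(N, Mul(-9, -10)))) = Add(-8, Mul(Mul(2, N), Add(N, 90))) = Add(-8, Mul(Mul(2, N), Add(90, N))) = Add(-8, Mul(2, N, Add(90, N))))
Add(266703, Add(Mul(-46, 333), Function('E')(80))) = Add(266703, Add(Mul(-46, 333), Add(-8, Mul(2, Pow(80, 2)), Mul(180, 80)))) = Add(266703, Add(-15318, Add(-8, Mul(2, 6400), 14400))) = Add(266703, Add(-15318, Add(-8, 12800, 14400))) = Add(266703, Add(-15318, 27192)) = Add(266703, 11874) = 278577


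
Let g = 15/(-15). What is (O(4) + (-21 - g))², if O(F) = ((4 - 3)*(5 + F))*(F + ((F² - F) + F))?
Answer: 25600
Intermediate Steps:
g = -1 (g = 15*(-1/15) = -1)
O(F) = (5 + F)*(F + F²) (O(F) = (1*(5 + F))*(F + F²) = (5 + F)*(F + F²))
(O(4) + (-21 - g))² = (4*(5 + 4² + 6*4) + (-21 - 1*(-1)))² = (4*(5 + 16 + 24) + (-21 + 1))² = (4*45 - 20)² = (180 - 20)² = 160² = 25600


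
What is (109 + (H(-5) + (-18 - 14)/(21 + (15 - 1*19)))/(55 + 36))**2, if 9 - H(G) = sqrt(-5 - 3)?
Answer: 28474535224/2393209 - 674976*I*sqrt(2)/140777 ≈ 11898.0 - 6.7807*I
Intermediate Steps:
H(G) = 9 - 2*I*sqrt(2) (H(G) = 9 - sqrt(-5 - 3) = 9 - sqrt(-8) = 9 - 2*I*sqrt(2))
(109 + (H(-5) + (-18 - 14)/(21 + (15 - 1*19)))/(55 + 36))**2 = (109 + ((9 - 2*I*sqrt(2)) + (-18 - 14)/(21 + (15 - 1*19)))/(55 + 36))**2 = (109 + ((9 - 2*I*sqrt(2)) - 32/(21 + (15 - 19)))/91)**2 = (109 + ((9 - 2*I*sqrt(2)) - 32/(21 - 4))*(1/91))**2 = (109 + ((9 - 2*I*sqrt(2)) - 32/17)*(1/91))**2 = (109 + (121/17 - 2*I*sqrt(2))*(1/91))**2 = (109 + (121/1547 - 2*I*sqrt(2)/91))**2 = (168744/1547 - 2*I*sqrt(2)/91)**2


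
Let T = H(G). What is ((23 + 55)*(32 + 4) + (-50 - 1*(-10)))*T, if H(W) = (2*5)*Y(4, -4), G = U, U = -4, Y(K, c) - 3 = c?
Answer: -27680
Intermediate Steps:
Y(K, c) = 3 + c
G = -4
H(W) = -10 (H(W) = (2*5)*(3 - 4) = 10*(-1) = -10)
T = -10
((23 + 55)*(32 + 4) + (-50 - 1*(-10)))*T = ((23 + 55)*(32 + 4) + (-50 - 1*(-10)))*(-10) = (78*36 + (-50 + 10))*(-10) = (2808 - 40)*(-10) = 2768*(-10) = -27680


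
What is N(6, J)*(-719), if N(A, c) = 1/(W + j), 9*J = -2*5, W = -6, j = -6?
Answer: 719/12 ≈ 59.917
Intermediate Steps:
J = -10/9 (J = (-2*5)/9 = (⅑)*(-10) = -10/9 ≈ -1.1111)
N(A, c) = -1/12 (N(A, c) = 1/(-6 - 6) = 1/(-12) = -1/12)
N(6, J)*(-719) = -1/12*(-719) = 719/12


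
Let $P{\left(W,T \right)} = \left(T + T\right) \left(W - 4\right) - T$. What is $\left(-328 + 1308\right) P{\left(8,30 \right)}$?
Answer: $205800$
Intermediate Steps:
$P{\left(W,T \right)} = - T + 2 T \left(-4 + W\right)$ ($P{\left(W,T \right)} = 2 T \left(-4 + W\right) - T = - T + 2 T \left(-4 + W\right)$)
$\left(-328 + 1308\right) P{\left(8,30 \right)} = \left(-328 + 1308\right) 30 \left(-9 + 2 \cdot 8\right) = 980 \cdot 30 \left(-9 + 16\right) = 980 \cdot 30 \cdot 7 = 980 \cdot 210 = 205800$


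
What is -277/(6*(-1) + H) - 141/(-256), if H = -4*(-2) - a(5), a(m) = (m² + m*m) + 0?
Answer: 4855/768 ≈ 6.3216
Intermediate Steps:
a(m) = 2*m² (a(m) = (m² + m²) + 0 = 2*m² + 0 = 2*m²)
H = -42 (H = -4*(-2) - 2*5² = 8 - 2*25 = 8 - 1*50 = 8 - 50 = -42)
-277/(6*(-1) + H) - 141/(-256) = -277/(6*(-1) - 42) - 141/(-256) = -277/(-6 - 42) - 141*(-1/256) = -277/((-48*1)) + 141/256 = -277/(-48) + 141/256 = -277*(-1/48) + 141/256 = 277/48 + 141/256 = 4855/768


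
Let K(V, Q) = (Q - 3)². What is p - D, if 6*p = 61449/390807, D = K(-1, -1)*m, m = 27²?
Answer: -9116725213/781614 ≈ -11664.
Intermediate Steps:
m = 729
K(V, Q) = (-3 + Q)²
D = 11664 (D = (-3 - 1)²*729 = (-4)²*729 = 16*729 = 11664)
p = 20483/781614 (p = (61449/390807)/6 = (61449*(1/390807))/6 = (⅙)*(20483/130269) = 20483/781614 ≈ 0.026206)
p - D = 20483/781614 - 1*11664 = 20483/781614 - 11664 = -9116725213/781614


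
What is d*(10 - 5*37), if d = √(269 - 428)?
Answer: -175*I*√159 ≈ -2206.7*I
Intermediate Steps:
d = I*√159 (d = √(-159) = I*√159 ≈ 12.61*I)
d*(10 - 5*37) = (I*√159)*(10 - 5*37) = (I*√159)*(10 - 185) = (I*√159)*(-175) = -175*I*√159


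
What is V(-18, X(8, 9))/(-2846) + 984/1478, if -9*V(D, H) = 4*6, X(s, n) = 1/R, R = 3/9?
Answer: 2103304/3154791 ≈ 0.66670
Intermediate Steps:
R = 1/3 (R = 3*(1/9) = 1/3 ≈ 0.33333)
X(s, n) = 3 (X(s, n) = 1/(1/3) = 3)
V(D, H) = -8/3 (V(D, H) = -4*6/9 = -1/9*24 = -8/3)
V(-18, X(8, 9))/(-2846) + 984/1478 = -8/3/(-2846) + 984/1478 = -8/3*(-1/2846) + 984*(1/1478) = 4/4269 + 492/739 = 2103304/3154791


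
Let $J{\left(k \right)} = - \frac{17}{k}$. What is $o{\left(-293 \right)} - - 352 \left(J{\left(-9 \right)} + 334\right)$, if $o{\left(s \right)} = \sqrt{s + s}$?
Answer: $\frac{1064096}{9} + i \sqrt{586} \approx 1.1823 \cdot 10^{5} + 24.207 i$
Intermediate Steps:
$o{\left(s \right)} = \sqrt{2} \sqrt{s}$ ($o{\left(s \right)} = \sqrt{2 s} = \sqrt{2} \sqrt{s}$)
$o{\left(-293 \right)} - - 352 \left(J{\left(-9 \right)} + 334\right) = \sqrt{2} \sqrt{-293} - - 352 \left(- \frac{17}{-9} + 334\right) = \sqrt{2} i \sqrt{293} - - 352 \left(\left(-17\right) \left(- \frac{1}{9}\right) + 334\right) = i \sqrt{586} - - 352 \left(\frac{17}{9} + 334\right) = i \sqrt{586} - \left(-352\right) \frac{3023}{9} = i \sqrt{586} - - \frac{1064096}{9} = i \sqrt{586} + \frac{1064096}{9} = \frac{1064096}{9} + i \sqrt{586}$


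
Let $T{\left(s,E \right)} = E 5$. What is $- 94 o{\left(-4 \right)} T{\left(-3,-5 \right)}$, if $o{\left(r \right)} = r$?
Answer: $-9400$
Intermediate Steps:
$T{\left(s,E \right)} = 5 E$
$- 94 o{\left(-4 \right)} T{\left(-3,-5 \right)} = \left(-94\right) \left(-4\right) 5 \left(-5\right) = 376 \left(-25\right) = -9400$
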